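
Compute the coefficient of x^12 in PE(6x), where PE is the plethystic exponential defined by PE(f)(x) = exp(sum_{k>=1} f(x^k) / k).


With f(x) = 6x, the exponent is sum_{k>=1} 6 x^k / k = 6 * (-ln(1 - x)). Exponentiating:
PE(6x) = exp(-6 ln(1 - x)) = 1/(1 - x)^6.
By the negative binomial expansion, [x^n] 1/(1 - x)^6 = C(n + 5, 5).
For n = 12: C(17, 5) = 6188.

6188


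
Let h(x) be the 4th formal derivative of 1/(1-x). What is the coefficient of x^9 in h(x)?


Differentiating 4 times: d^4/dx^4 [1/(1-x)] = 4!/(1-x)^5.
The expansion 1/(1-x)^5 = sum_{k>=0} C(k+4, 4) x^k, so the coefficient of x^n in 4!/(1-x)^5 is 4! * C(n+4, 4).
For n = 9: 24 * C(13, 4) = 24 * 715 = 17160

17160


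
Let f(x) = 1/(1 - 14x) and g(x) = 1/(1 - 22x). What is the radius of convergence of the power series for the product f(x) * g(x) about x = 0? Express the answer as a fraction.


The radius of 1/(1 - 14x) is 1/14 (nearest singularity at x = 1/14), and the radius of 1/(1 - 22x) is 1/22.
The product f(x)*g(x) = 1/((1 - 14x)(1 - 22x)) has singularities at both 1/14 and 1/22, so its radius of convergence is the distance to the nearest one:
min(1/14, 1/22) = 1/22.

1/22


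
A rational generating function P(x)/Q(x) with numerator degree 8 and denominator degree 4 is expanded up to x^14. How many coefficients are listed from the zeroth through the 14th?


Expanding up to x^14 gives the coefficients for x^0, x^1, ..., x^14.
That is 14 + 1 = 15 coefficients in total.

15


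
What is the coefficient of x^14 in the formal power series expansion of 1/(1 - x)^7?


The expansion 1/(1 - x)^r = sum_{k>=0} C(k + r - 1, r - 1) x^k follows from the multiset / negative-binomial theorem (or from repeated differentiation of the geometric series).
For r = 7 and k = 14:
C(20, 6) = 2432902008176640000 / (720 * 87178291200) = 38760.

38760


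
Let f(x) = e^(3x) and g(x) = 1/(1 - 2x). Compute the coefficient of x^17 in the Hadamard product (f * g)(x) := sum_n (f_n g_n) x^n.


Expanding: f_k = 3^k/k! (from e^(3x)) and g_k = 2^k (from 1/(1 - 2x)). So the Hadamard coefficient (f * g)_k = 3^k 2^k / k! = (6)^k / k!.
For k = 17: 6^17/17! = 16926659444736/355687428096000 = 708588/14889875.

708588/14889875


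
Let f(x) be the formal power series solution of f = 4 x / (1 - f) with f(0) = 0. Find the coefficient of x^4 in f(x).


Apply Lagrange inversion: f = 4 x * phi(f) with phi(t) = 1/(1 - t), so
[x^n] f = 4^n * (1/n) [t^(n-1)] phi(t)^n = 4^n * (1/n) [t^(n-1)] (1 - t)^(-n) = 4^n * (1/n) C(2n - 2, n - 1) = 4^n * C_{n-1}.
For n = 4: C_3 = C(6, 3) / 4 = 20/4 = 5.
With the 4^4 = 256 factor, the coefficient is 256 * 5 = 1280.

1280


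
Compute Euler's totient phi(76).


phi(n) counts integers in [1, n] coprime to n. Using the multiplicative formula phi(n) = n * prod_{p | n} (1 - 1/p):
76 = 2^2 * 19, so
phi(76) = 76 * (1 - 1/2) * (1 - 1/19) = 36.

36


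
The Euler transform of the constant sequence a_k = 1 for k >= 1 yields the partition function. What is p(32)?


The Euler transform converts the sequence a_k = 1 into the number of integer partitions.
Using the recurrence or dynamic programming:
p(32) = 8349

8349


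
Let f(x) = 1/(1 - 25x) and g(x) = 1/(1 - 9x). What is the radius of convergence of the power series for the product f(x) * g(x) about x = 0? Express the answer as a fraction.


The radius of 1/(1 - 25x) is 1/25 (nearest singularity at x = 1/25), and the radius of 1/(1 - 9x) is 1/9.
The product f(x)*g(x) = 1/((1 - 25x)(1 - 9x)) has singularities at both 1/25 and 1/9, so its radius of convergence is the distance to the nearest one:
min(1/25, 1/9) = 1/25.

1/25


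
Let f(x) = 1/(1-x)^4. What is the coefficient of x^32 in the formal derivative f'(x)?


Differentiate: d/dx [ 1/(1-x)^r ] = r / (1-x)^(r+1).
Here r = 4, so f'(x) = 4 / (1-x)^5.
The expansion of 1/(1-x)^(r+1) has coefficient of x^n equal to C(n+r, r).
So the coefficient of x^32 in f'(x) is
4 * C(36, 4) = 4 * 58905 = 235620

235620


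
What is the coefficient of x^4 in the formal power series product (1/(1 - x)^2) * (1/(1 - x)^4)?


Combine the factors: (1/(1 - x)^2) * (1/(1 - x)^4) = 1/(1 - x)^6.
Then use 1/(1 - x)^r = sum_{k>=0} C(k + r - 1, r - 1) x^k with r = 6 and k = 4:
C(9, 5) = 126.

126


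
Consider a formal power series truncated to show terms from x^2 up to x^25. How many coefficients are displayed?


From x^2 to x^25 inclusive, the count is 25 - 2 + 1 = 24.

24


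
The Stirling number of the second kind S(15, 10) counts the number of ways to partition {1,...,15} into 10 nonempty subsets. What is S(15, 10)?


Using the explicit formula S(n,k) = (1/k!) sum_{j=0}^{k} (-1)^(k-j) C(k,j) j^n:
S(15, 10) = 12662650
Equivalently, S(n,k) is n! times the coefficient of x^n in the EGF (e^x - 1)^k / k!.

12662650


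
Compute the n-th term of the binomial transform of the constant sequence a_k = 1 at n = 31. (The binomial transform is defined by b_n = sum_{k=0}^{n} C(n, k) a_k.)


With a_k = 1 for all k, b_n = sum_{k=0}^{n} C(n, k) = 2^n by the binomial theorem.
For n = 31: 2^31 = 2147483648.

2147483648


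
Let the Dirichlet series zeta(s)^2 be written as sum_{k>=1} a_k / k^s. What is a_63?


The Dirichlet convolution of the constant function 1 with itself gives (1 * 1)(k) = sum_{d | k} 1 = d(k), the number of positive divisors of k.
Since zeta(s) = sum_{k>=1} 1/k^s, we have zeta(s)^2 = sum_{k>=1} d(k)/k^s, so a_k = d(k).
For k = 63: the divisors are 1, 3, 7, 9, 21, 63.
Count = 6.

6


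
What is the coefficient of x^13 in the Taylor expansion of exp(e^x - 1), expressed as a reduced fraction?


exp(e^x - 1) = sum_{k>=0} Bell_k x^k / k!, where Bell_k is the k-th Bell number.
So the coefficient of x^13 is Bell_13 / 13!.
Computing: Bell_13 = 27644437 and 13! = 6227020800, giving
27644437/6227020800 = 27644437/6227020800.

27644437/6227020800


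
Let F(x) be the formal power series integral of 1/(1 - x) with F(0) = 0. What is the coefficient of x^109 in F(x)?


1/(1 - x) = sum_{k>=0} x^k. Integrating termwise and using F(0) = 0 gives
F(x) = sum_{k>=0} x^(k+1) / (k+1) = sum_{m>=1} x^m / m = -ln(1 - x).
So the coefficient of x^109 is 1/109 = 1/109.

1/109


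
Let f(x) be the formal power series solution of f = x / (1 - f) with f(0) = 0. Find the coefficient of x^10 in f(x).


Apply Lagrange inversion: f = x * phi(f) with phi(t) = 1/(1 - t), so
[x^n] f = (1/n) [t^(n-1)] phi(t)^n = (1/n) [t^(n-1)] (1 - t)^(-n) = (1/n) C(2n - 2, n - 1) = C_{n-1}.
For n = 10: C_9 = C(18, 9) / 10 = 48620/10 = 4862 = 4862.

4862


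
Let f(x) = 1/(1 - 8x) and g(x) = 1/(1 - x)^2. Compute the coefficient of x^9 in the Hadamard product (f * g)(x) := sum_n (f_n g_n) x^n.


f has coefficients f_k = 8^k. For g = 1/(1 - x)^2 the coefficient is g_k = C(k + 1, 1) = k + 1. The Hadamard coefficient is (f * g)_k = 8^k * (k + 1).
For k = 9: 8^9 * 10 = 134217728 * 10 = 1342177280.

1342177280


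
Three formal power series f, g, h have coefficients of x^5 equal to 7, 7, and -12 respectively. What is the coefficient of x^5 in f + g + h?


Series addition is componentwise:
7 + 7 + -12
= 2

2


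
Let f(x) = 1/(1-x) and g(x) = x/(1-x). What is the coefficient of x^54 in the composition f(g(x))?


First simplify the composition: f(g(x)) = 1/(1 - x/(1-x)) = (1-x)/((1-x) - x) = (1-x)/(1-2x).
Now extract the coefficient. Write (1-x)/(1-2x) = 1/(1-2x) - x/(1-2x).
The coefficient of x^n in 1/(1-2x) is 2^n, and in x/(1-2x) is 2^(n-1) (for n >= 1).
So the coefficient of x^54 is 2^54 - 2^53 = 18014398509481984 - 9007199254740992 = 9007199254740992.

9007199254740992


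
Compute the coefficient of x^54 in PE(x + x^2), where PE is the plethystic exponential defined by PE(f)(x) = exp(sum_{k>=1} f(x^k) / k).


With f(x) = x + x^2, the exponent is sum_{k>=1} (x^k + x^(2k)) / k = -ln(1 - x) - ln(1 - x^2). Exponentiating:
PE(x + x^2) = 1 / ((1 - x)(1 - x^2)).
This is the generating function for partitions of n into parts of size 1 or 2. The number of 2's can be any j in 0..27, and the rest are 1's, so
[x^54] = floor(54/2) + 1 = 28.

28


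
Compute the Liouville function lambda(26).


The Liouville function is lambda(k) = (-1)^Omega(k), where Omega(k) counts the prime factors of k with multiplicity.
Factoring: 26 = 2 * 13, so Omega(26) = 2.
lambda(26) = (-1)^2 = 1.

1


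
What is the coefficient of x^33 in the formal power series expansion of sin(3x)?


The Maclaurin series is sin(t) = sum_{k>=0} (-1)^k t^(2k+1) / (2k+1)!, so substituting t = 3x, only odd powers of x are nonzero, with coefficient of x^(2k+1) equal to (-1)^k 3^(2k+1) / (2k+1)!.
Write 33 = 2*16 + 1, giving the coefficient (-1)^16 * 3^33 / 33! = 5559060566555523/8683317618811886495518194401280000000 = 387420489/605155334745140274135040000000.

387420489/605155334745140274135040000000


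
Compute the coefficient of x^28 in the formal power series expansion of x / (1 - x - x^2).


Let f(x) = sum_{k>=0} a_k x^k. Multiplying f(x) * (1 - x - x^2) = x and matching coefficients gives a_0 = 0, a_1 = 1, and a_k = a_{k-1} + a_{k-2} for k >= 2. These are the Fibonacci numbers F_k.
Iterating from F_0 = 0, F_1 = 1:
F_0=0, F_1=1, F_2=1, F_3=2, F_4=3, F_5=5, F_6=8, F_7=13, F_8=21, F_9=34, ...
F_28 = 317811.

317811


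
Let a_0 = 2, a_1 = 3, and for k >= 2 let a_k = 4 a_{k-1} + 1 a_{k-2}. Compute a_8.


Iterating the recurrence forward:
a_0 = 2
a_1 = 3
a_2 = 4*3 + 1*2 = 14
a_3 = 4*14 + 1*3 = 59
a_4 = 4*59 + 1*14 = 250
a_5 = 4*250 + 1*59 = 1059
a_6 = 4*1059 + 1*250 = 4486
a_7 = 4*4486 + 1*1059 = 19003
a_8 = 4*19003 + 1*4486 = 80498
So a_8 = 80498.

80498


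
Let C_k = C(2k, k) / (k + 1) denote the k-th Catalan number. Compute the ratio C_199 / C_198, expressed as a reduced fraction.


Using C_k = (2k)! / (k! (k+1)!), the ratio C_{k+1}/C_k simplifies to
C_{k+1}/C_k = [(2k+2)! / ((k+1)! (k+2)!)] * [k! (k+1)! / (2k)!]
 = (2k+2)(2k+1) / ((k+1)(k+2)) = 2(2k+1) / (k+2).
For k = 198: 2(2*198 + 1) / (198 + 2) = 794/200 = 397/100.

397/100


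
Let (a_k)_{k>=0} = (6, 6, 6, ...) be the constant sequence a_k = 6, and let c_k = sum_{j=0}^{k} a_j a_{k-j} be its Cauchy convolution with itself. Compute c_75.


Since a_j = 6 for all j >= 0, the convolution sum becomes
c_k = sum_{j=0}^{k} 6 * 6 = 36 * (k + 1).
Equivalently, the generating function of (a_k) is 6/(1 - x) and its square is 36/(1 - x)^2 = sum_{k>=0} 36(k + 1) x^k.
For k = 75: 36 * 76 = 2736.

2736


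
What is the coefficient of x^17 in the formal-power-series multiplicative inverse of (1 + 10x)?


The inverse is 1/(1 + 10x). Apply the geometric identity 1/(1 - y) = sum_{k>=0} y^k with y = -10x:
1/(1 + 10x) = sum_{k>=0} (-10)^k x^k.
So the coefficient of x^17 is (-10)^17 = -100000000000000000.

-100000000000000000


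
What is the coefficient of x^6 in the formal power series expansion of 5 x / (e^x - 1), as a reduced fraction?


The exponential generating function for Bernoulli numbers is
x / (e^x - 1) = sum_{k>=0} B_k x^k / k!.
So the coefficient of x^6 in 5 x / (e^x - 1) is 5 B_6 / 6!.
Computing: B_6 = 1/42, 6! = 720, giving
5 * 1/42 / 720 = 1/6048.

1/6048


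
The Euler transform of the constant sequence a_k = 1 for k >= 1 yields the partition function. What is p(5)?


The Euler transform converts the sequence a_k = 1 into the number of integer partitions.
Using the recurrence or dynamic programming:
p(5) = 7

7


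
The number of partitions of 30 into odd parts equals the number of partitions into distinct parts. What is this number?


Computing partitions of 30 into odd parts (1, 3, 5, ...):
Using the generating function prod_{k>=0} 1/(1-x^(2k+1)),
the count is 296

296


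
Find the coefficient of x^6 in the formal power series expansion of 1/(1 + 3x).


Write 1/(1 + c x) = 1/(1 - (-c) x) and apply the geometric-series identity
1/(1 - y) = sum_{k>=0} y^k to get 1/(1 + c x) = sum_{k>=0} (-c)^k x^k.
So the coefficient of x^k is (-c)^k = (-1)^k * c^k.
Here c = 3 and k = 6:
(-3)^6 = 1 * 729 = 729

729


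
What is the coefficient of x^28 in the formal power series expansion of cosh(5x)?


The Maclaurin series is cosh(t) = sum_{m>=0} t^(2m) / (2m)!, so substituting t = 5x, only even powers of x are nonzero, with coefficient of x^(2m) equal to 5^(2m) / (2m)!.
For x^28 the coefficient is 5^28/28! = 37252902984619140625/304888344611713860501504000000 = 2384185791015625/19512854055149687072096256.

2384185791015625/19512854055149687072096256


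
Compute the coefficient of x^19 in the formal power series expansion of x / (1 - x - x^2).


Let f(x) = sum_{k>=0} a_k x^k. Multiplying f(x) * (1 - x - x^2) = x and matching coefficients gives a_0 = 0, a_1 = 1, and a_k = a_{k-1} + a_{k-2} for k >= 2. These are the Fibonacci numbers F_k.
Iterating from F_0 = 0, F_1 = 1:
F_0=0, F_1=1, F_2=1, F_3=2, F_4=3, F_5=5, F_6=8, F_7=13, F_8=21, F_9=34, ...
F_19 = 4181.

4181


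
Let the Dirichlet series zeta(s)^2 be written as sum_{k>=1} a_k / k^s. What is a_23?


The Dirichlet convolution of the constant function 1 with itself gives (1 * 1)(k) = sum_{d | k} 1 = d(k), the number of positive divisors of k.
Since zeta(s) = sum_{k>=1} 1/k^s, we have zeta(s)^2 = sum_{k>=1} d(k)/k^s, so a_k = d(k).
For k = 23: the divisors are 1, 23.
Count = 2.

2


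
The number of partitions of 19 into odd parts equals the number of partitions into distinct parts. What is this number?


Computing partitions of 19 into odd parts (1, 3, 5, ...):
Using the generating function prod_{k>=0} 1/(1-x^(2k+1)),
the count is 54

54


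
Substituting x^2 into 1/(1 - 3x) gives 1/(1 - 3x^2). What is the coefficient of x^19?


Since 1/(1 - 3x^2) only has even powers of x,
the coefficient of x^19 (odd) is 0.

0


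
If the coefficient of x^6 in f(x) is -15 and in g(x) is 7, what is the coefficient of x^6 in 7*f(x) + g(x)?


Scalar multiplication scales coefficients: 7 * -15 = -105.
Then add the g coefficient: -105 + 7
= -98

-98


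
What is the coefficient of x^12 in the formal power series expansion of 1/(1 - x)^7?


The negative binomial / multiset identity is
1/(1 - x)^r = sum_{k>=0} C(k + r - 1, r - 1) x^k.
Here r = 7 and k = 12, so the coefficient is
C(12 + 6, 6) = C(18, 6)
= 18564

18564


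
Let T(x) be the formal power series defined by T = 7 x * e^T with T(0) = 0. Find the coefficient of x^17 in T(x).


Apply the Lagrange inversion formula: if T = 7 x * phi(T) with phi(t) = e^t, then
[x^n] T = 7^n * (1/n) [t^(n-1)] phi(t)^n = 7^n * (1/n) [t^(n-1)] e^(n t) = 7^n * (1/n) * n^(n-1) / (n-1)! = 7^n * n^(n-1) / n!.
When c = 1 this is the Cayley count of rooted labeled trees on n vertices, divided by n!.
For n = 17: 7^17 * 17^16 / 17! = 232630513987207 * 48661191875666868481/355687428096000 = 13589529504521590732100867929799/426995712000.

13589529504521590732100867929799/426995712000


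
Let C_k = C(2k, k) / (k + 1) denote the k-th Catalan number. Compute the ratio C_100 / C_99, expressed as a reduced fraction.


Using C_k = (2k)! / (k! (k+1)!), the ratio C_{k+1}/C_k simplifies to
C_{k+1}/C_k = [(2k+2)! / ((k+1)! (k+2)!)] * [k! (k+1)! / (2k)!]
 = (2k+2)(2k+1) / ((k+1)(k+2)) = 2(2k+1) / (k+2).
For k = 99: 2(2*99 + 1) / (99 + 2) = 398/101 = 398/101.

398/101


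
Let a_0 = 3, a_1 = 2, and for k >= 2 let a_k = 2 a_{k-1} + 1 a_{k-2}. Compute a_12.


Iterating the recurrence forward:
a_0 = 3
a_1 = 2
a_2 = 2*2 + 1*3 = 7
a_3 = 2*7 + 1*2 = 16
a_4 = 2*16 + 1*7 = 39
a_5 = 2*39 + 1*16 = 94
a_6 = 2*94 + 1*39 = 227
a_7 = 2*227 + 1*94 = 548
a_8 = 2*548 + 1*227 = 1323
a_9 = 2*1323 + 1*548 = 3194
a_10 = 2*3194 + 1*1323 = 7711
a_11 = 2*7711 + 1*3194 = 18616
a_12 = 2*18616 + 1*7711 = 44943
So a_12 = 44943.

44943


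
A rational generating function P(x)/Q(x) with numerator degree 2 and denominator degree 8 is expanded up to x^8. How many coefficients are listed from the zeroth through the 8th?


Expanding up to x^8 gives the coefficients for x^0, x^1, ..., x^8.
That is 8 + 1 = 9 coefficients in total.

9


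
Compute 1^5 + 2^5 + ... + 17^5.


This power sum has a closed form given by Faulhaber's formula
sum_{k=1}^{m} k^p = (1 / (p + 1)) * sum_{j=0}^{p} C(p + 1, j) B_j m^(p + 1 - j),
but for small m direct computation is fastest:
1 + 32 + 243 + 1024 + 3125 + 7776 + 16807 + 32768 + 59049 + 100000 + 161051 + 248832 + 371293 + 537824 + 759375 + 1048576 + 1419857 = 4767633.

4767633


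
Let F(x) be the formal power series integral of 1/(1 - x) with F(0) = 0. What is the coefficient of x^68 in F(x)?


1/(1 - x) = sum_{k>=0} x^k. Integrating termwise and using F(0) = 0 gives
F(x) = sum_{k>=0} x^(k+1) / (k+1) = sum_{m>=1} x^m / m = -ln(1 - x).
So the coefficient of x^68 is 1/68 = 1/68.

1/68


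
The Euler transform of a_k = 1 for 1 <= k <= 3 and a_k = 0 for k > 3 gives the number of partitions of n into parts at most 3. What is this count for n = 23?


Partitions of 23 into parts at most 3:
Using generating function (1-x)^(-1)(1-x^2)^(-1)(1-x^3)^(-1),
the coefficient of x^23 = 56

56


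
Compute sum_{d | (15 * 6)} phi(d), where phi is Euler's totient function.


First, 15 * 6 = 90. One classical identity is sum_{d | n} phi(d) = n (each k in [1, n] has a unique gcd with n, and among the k's with gcd(k, n) = n/d there are phi(d) of them). So the sum equals 90. We also verify directly:
Divisors of 90: 1, 2, 3, 5, 6, 9, 10, 15, 18, 30, 45, 90.
phi values: 1, 1, 2, 4, 2, 6, 4, 8, 6, 8, 24, 24.
Sum = 90.

90


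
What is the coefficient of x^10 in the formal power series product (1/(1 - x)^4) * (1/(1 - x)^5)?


Combine the factors: (1/(1 - x)^4) * (1/(1 - x)^5) = 1/(1 - x)^9.
Then use 1/(1 - x)^r = sum_{k>=0} C(k + r - 1, r - 1) x^k with r = 9 and k = 10:
C(18, 8) = 43758.

43758


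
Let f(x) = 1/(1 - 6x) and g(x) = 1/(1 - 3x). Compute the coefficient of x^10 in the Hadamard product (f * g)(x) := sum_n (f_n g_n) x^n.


f has coefficients f_k = 6^k and g has coefficients g_k = 3^k, so the Hadamard product has coefficient (f*g)_k = 6^k * 3^k = 18^k.
For k = 10: 18^10 = 3570467226624.

3570467226624


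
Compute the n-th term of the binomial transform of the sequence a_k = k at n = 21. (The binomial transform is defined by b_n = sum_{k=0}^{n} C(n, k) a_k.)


With a_k = k, b_n = sum_{k=0}^{n} C(n, k) k. Using k * C(n, k) = n * C(n-1, k-1) gives b_n = n * sum_{k>=1} C(n-1, k-1) = n * 2^(n-1).
For n = 21: 21 * 2^20 = 21 * 1048576 = 22020096.

22020096


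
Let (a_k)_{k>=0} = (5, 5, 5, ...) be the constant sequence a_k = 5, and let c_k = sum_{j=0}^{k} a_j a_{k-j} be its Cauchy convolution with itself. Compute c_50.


Since a_j = 5 for all j >= 0, the convolution sum becomes
c_k = sum_{j=0}^{k} 5 * 5 = 25 * (k + 1).
Equivalently, the generating function of (a_k) is 5/(1 - x) and its square is 25/(1 - x)^2 = sum_{k>=0} 25(k + 1) x^k.
For k = 50: 25 * 51 = 1275.

1275


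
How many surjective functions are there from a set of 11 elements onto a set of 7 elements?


By inclusion-exclusion on which target elements are missed, the number of surjections from an n-set onto a k-set is
surj(n, k) = sum_{j=0}^{k} (-1)^j C(k, j) (k - j)^n.
Equivalently surj(n, k) = k! * S(n, k), where S(n, k) is the Stirling number of the second kind.
For n = 11, k = 7:
S(11, 7) = 63987, so
surj = 7! * 63987 = 5040 * 63987 = 322494480.

322494480


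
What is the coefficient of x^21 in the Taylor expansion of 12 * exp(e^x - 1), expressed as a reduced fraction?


exp(e^x - 1) = sum_{k>=0} Bell_k x^k / k!, where Bell_k is the k-th Bell number.
So the coefficient of x^21 is 12 * Bell_21 / 21!.
Computing: Bell_21 = 474869816156751 and 21! = 51090942171709440000, giving
12 * 474869816156751/51090942171709440000 = 158289938718917/1419192838103040000.

158289938718917/1419192838103040000


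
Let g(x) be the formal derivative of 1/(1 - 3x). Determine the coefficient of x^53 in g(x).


Differentiate termwise: d/dx sum_{k>=0} 3^k x^k = sum_{k>=1} k 3^k x^(k-1) = sum_{j>=0} (j+1) 3^(j+1) x^j.
Equivalently, d/dx [1/(1 - 3x)] = 3/(1 - 3x)^2.
For j = 53: 54 * 3^54 = 54 * 58149737003040059690390169 = 3140085798164163223281069126.

3140085798164163223281069126


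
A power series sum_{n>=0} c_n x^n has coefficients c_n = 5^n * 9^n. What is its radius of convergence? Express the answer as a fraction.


By the root test (Cauchy-Hadamard), the radius is R = 1 / limsup_n |c_n|^(1/n).
Here |c_n|^(1/n) = (5^n * 9^n)^(1/n) = 5 * 9 = 45 for all n.
So R = 1/45 = 1/45.

1/45


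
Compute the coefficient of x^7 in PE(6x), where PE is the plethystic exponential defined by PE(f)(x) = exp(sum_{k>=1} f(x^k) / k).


With f(x) = 6x, the exponent is sum_{k>=1} 6 x^k / k = 6 * (-ln(1 - x)). Exponentiating:
PE(6x) = exp(-6 ln(1 - x)) = 1/(1 - x)^6.
By the negative binomial expansion, [x^n] 1/(1 - x)^6 = C(n + 5, 5).
For n = 7: C(12, 5) = 792.

792


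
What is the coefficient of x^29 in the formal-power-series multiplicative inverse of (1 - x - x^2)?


Let the inverse be f(x) = sum_{k>=0} a_k x^k. From f(x) * (1 - x - x^2) = 1 and matching coefficients:
 x^0: a_0 = 1.
 x^1: a_1 - a_0 = 0, so a_1 = 1.
 x^k (k >= 2): a_k - a_{k-1} - a_{k-2} = 0, i.e. a_k = a_{k-1} + a_{k-2}.
This is the Fibonacci-type recurrence shifted so that a_0 = a_1 = 1.
Iterating: a_0=1, a_1=1, a_2=2, a_3=3, a_4=5, a_5=8, a_6=13, a_7=21, a_8=34, a_9=55, ...
a_29 = 832040.

832040


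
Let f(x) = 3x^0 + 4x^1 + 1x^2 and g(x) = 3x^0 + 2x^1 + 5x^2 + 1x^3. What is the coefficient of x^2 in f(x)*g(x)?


Cauchy product at x^2:
3*5 + 4*2 + 1*3
= 26

26


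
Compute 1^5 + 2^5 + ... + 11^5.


This power sum has a closed form given by Faulhaber's formula
sum_{k=1}^{m} k^p = (1 / (p + 1)) * sum_{j=0}^{p} C(p + 1, j) B_j m^(p + 1 - j),
but for small m direct computation is fastest:
1 + 32 + 243 + 1024 + 3125 + 7776 + 16807 + 32768 + 59049 + 100000 + 161051 = 381876.

381876


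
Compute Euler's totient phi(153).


phi(n) counts integers in [1, n] coprime to n. Using the multiplicative formula phi(n) = n * prod_{p | n} (1 - 1/p):
153 = 3^2 * 17, so
phi(153) = 153 * (1 - 1/3) * (1 - 1/17) = 96.

96


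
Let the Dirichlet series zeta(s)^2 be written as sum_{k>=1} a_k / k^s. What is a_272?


The Dirichlet convolution of the constant function 1 with itself gives (1 * 1)(k) = sum_{d | k} 1 = d(k), the number of positive divisors of k.
Since zeta(s) = sum_{k>=1} 1/k^s, we have zeta(s)^2 = sum_{k>=1} d(k)/k^s, so a_k = d(k).
For k = 272: the divisors are 1, 2, 4, 8, 16, 17, 34, 68, 136, 272.
Count = 10.

10


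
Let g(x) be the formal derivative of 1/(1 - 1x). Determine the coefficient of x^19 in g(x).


Differentiate termwise: d/dx sum_{k>=0} 1^k x^k = sum_{k>=1} k 1^k x^(k-1) = sum_{j>=0} (j+1) 1^(j+1) x^j.
Equivalently, d/dx [1/(1 - 1x)] = 1/(1 - 1x)^2.
For j = 19: 20 * 1^20 = 20 * 1 = 20.

20


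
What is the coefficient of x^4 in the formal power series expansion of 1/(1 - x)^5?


The expansion 1/(1 - x)^r = sum_{k>=0} C(k + r - 1, r - 1) x^k follows from the multiset / negative-binomial theorem (or from repeated differentiation of the geometric series).
For r = 5 and k = 4:
C(8, 4) = 40320 / (24 * 24) = 70.

70


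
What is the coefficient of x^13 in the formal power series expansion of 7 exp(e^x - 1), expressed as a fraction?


exp(e^x - 1) is the exponential generating function for the Bell numbers Bell_k: exp(e^x - 1) = sum_{k>=0} Bell_k x^k / k!.
So the coefficient of x^13 in 7 exp(e^x - 1) is 7 Bell_13 / 13!.
Computing: Bell_13 = 27644437 and 13! = 6227020800, giving
7 * 27644437/6227020800 = 27644437/889574400.

27644437/889574400


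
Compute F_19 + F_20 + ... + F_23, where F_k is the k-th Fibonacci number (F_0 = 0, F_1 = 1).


Use the identity sum_{k=0}^{N} F_k = F_{N+2} - 1 (which follows from F_{k+2} - F_{k+1} = F_k). Then
sum_{k=19}^{23} F_k = (F_{25} - 1) - (F_{20} - 1) = F_{25} - F_{20}.
Computing: F_{25} = 75025, F_{20} = 6765, so
Sum = 75025 - 6765 = 68260.

68260


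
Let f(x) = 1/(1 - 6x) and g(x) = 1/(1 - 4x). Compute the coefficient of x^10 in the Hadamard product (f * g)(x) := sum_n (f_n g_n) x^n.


f has coefficients f_k = 6^k and g has coefficients g_k = 4^k, so the Hadamard product has coefficient (f*g)_k = 6^k * 4^k = 24^k.
For k = 10: 24^10 = 63403380965376.

63403380965376


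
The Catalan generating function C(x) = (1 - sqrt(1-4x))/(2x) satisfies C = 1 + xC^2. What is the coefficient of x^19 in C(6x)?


Substituting x -> 6x scales the n-th coefficient by 6^n, so [x^19] C(6x) = 6^19 * C_19.
C_19 = C(2*19, 19)/(20) = 35345263800/20 = 1767263190.
So 6^19 * 1767263190 = 609359740010496 * 1767263190 = 1076899037988519794442240.

1076899037988519794442240


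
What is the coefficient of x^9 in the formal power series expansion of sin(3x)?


The Maclaurin series is sin(t) = sum_{k>=0} (-1)^k t^(2k+1) / (2k+1)!, so substituting t = 3x, only odd powers of x are nonzero, with coefficient of x^(2k+1) equal to (-1)^k 3^(2k+1) / (2k+1)!.
Write 9 = 2*4 + 1, giving the coefficient (-1)^4 * 3^9 / 9! = 19683/362880 = 243/4480.

243/4480


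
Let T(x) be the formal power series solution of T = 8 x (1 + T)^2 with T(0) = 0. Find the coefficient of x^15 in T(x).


Apply the Lagrange inversion formula: if T = 8 x * phi(T) with phi(t) = (1 + t)^2, then [x^n] T = 8^n * (1/n) [t^(n-1)] phi(t)^n = 8^n * (1/n) [t^(n-1)] (1 + t)^(2n) = 8^n * (1/n) C(2n, n-1).
Using the identity C(2n, n-1) = C(2n, n) * n / (n+1), the unscaled factor equals C(2n, n) / (n+1) = C_n, the n-th Catalan number.
For n = 15: C_15 = C(30, 15) / 16 = 155117520/16 = 9694845.
With the 8^15 = 35184372088832 factor, the coefficient is 35184372088832 * 9694845 = 341107033823552471040.

341107033823552471040


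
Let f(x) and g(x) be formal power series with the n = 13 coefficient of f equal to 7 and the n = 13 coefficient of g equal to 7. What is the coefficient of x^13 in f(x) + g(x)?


Addition of formal power series is termwise.
The coefficient of x^13 in f + g = 7 + 7
= 14

14


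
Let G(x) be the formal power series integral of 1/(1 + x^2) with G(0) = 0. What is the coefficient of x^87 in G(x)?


1/(1 + x^2) = sum_{j>=0} (-1)^j x^(2j). Integrating termwise with G(0) = 0:
G(x) = sum_{j>=0} (-1)^j x^(2j+1) / (2j+1) = arctan(x).
Only odd powers are nonzero. For x^87 write 87 = 2*43 + 1, giving
(-1)^43 / 87 = -1/87 = -1/87.

-1/87


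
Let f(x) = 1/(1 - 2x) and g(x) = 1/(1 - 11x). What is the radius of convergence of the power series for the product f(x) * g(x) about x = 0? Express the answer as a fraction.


The radius of 1/(1 - 2x) is 1/2 (nearest singularity at x = 1/2), and the radius of 1/(1 - 11x) is 1/11.
The product f(x)*g(x) = 1/((1 - 2x)(1 - 11x)) has singularities at both 1/2 and 1/11, so its radius of convergence is the distance to the nearest one:
min(1/2, 1/11) = 1/11.

1/11


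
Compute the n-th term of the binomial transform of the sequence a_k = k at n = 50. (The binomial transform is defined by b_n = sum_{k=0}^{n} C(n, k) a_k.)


With a_k = k, b_n = sum_{k=0}^{n} C(n, k) k. Using k * C(n, k) = n * C(n-1, k-1) gives b_n = n * sum_{k>=1} C(n-1, k-1) = n * 2^(n-1).
For n = 50: 50 * 2^49 = 50 * 562949953421312 = 28147497671065600.

28147497671065600


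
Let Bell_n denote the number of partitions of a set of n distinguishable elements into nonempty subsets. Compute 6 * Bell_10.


Bell_10 can be computed from the Bell triangle or from Dobinski's identity Bell_n = (1/e) * sum_{k>=0} k^n / k!.
Computing Bell_10 = 115975.
Then 6 * 115975 = 695850.

695850


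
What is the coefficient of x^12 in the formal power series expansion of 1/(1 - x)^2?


The negative binomial / multiset identity is
1/(1 - x)^r = sum_{k>=0} C(k + r - 1, r - 1) x^k.
Here r = 2 and k = 12, so the coefficient is
C(12 + 1, 1) = C(13, 1)
= 13

13


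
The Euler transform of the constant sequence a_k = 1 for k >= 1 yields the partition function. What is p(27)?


The Euler transform converts the sequence a_k = 1 into the number of integer partitions.
Using the recurrence or dynamic programming:
p(27) = 3010

3010


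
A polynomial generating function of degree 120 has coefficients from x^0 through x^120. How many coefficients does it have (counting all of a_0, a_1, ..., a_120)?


A polynomial of degree 120 takes the form a_0 + a_1 x + ... + a_120 x^120.
The number of coefficients is 120 + 1 = 121.

121


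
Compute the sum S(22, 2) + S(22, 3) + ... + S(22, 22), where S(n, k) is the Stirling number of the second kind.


By definition, S(n, k) counts partitions of an n-set into exactly k nonempty blocks.
Computing row n = 22 for k = 2..22:
S(22, k): 2097151, 5228079450, 727778623825, 19137821912055, 163305339345225, 602762379967440, 1142399079991620, 1241963303533920, 835143799377954, 366282500870286, 108823356051137, 22496861868481, 3295165281331, 345615943200, 26046574004, 1404142047, 53374629, 1389850, 23485, 231, 1
Sum = 4506715738447322.

4506715738447322


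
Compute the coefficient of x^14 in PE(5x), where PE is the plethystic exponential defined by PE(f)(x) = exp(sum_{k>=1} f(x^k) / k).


With f(x) = 5x, the exponent is sum_{k>=1} 5 x^k / k = 5 * (-ln(1 - x)). Exponentiating:
PE(5x) = exp(-5 ln(1 - x)) = 1/(1 - x)^5.
By the negative binomial expansion, [x^n] 1/(1 - x)^5 = C(n + 4, 4).
For n = 14: C(18, 4) = 3060.

3060


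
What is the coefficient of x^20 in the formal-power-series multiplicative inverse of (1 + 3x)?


The inverse is 1/(1 + 3x). Apply the geometric identity 1/(1 - y) = sum_{k>=0} y^k with y = -3x:
1/(1 + 3x) = sum_{k>=0} (-3)^k x^k.
So the coefficient of x^20 is (-3)^20 = 3486784401.

3486784401


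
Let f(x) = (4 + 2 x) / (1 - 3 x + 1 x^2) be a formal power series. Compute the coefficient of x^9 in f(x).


Write f(x) = sum_{k>=0} a_k x^k. Multiplying both sides by 1 - 3 x + 1 x^2 gives
(1 - 3 x + 1 x^2) sum_{k>=0} a_k x^k = 4 + 2 x.
Matching coefficients:
 x^0: a_0 = 4
 x^1: a_1 - 3 a_0 = 2  =>  a_1 = 3*4 + 2 = 14
 x^k (k >= 2): a_k = 3 a_{k-1} - 1 a_{k-2}.
Iterating: a_2 = 38, a_3 = 100, a_4 = 262, a_5 = 686, a_6 = 1796, a_7 = 4702, a_8 = 12310, a_9 = 32228.
So the coefficient of x^9 is 32228.

32228


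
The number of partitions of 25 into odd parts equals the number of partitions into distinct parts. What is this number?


Computing partitions of 25 into odd parts (1, 3, 5, ...):
Using the generating function prod_{k>=0} 1/(1-x^(2k+1)),
the count is 142

142


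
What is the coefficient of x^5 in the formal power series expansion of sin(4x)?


The Maclaurin series is sin(t) = sum_{k>=0} (-1)^k t^(2k+1) / (2k+1)!, so substituting t = 4x, only odd powers of x are nonzero, with coefficient of x^(2k+1) equal to (-1)^k 4^(2k+1) / (2k+1)!.
Write 5 = 2*2 + 1, giving the coefficient (-1)^2 * 4^5 / 5! = 1024/120 = 128/15.

128/15


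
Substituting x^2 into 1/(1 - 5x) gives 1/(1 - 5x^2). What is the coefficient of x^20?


The coefficient of x^(2m) in 1/(1 - 5x^2) is 5^m.
With n = 20 = 2*10, the coefficient is 5^10 = 9765625.

9765625


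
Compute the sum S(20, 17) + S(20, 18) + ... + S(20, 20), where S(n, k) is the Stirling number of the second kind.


By definition, S(n, k) counts partitions of an n-set into exactly k nonempty blocks.
Computing row n = 20 for k = 17..20:
S(20, k): 741285, 15675, 190, 1
Sum = 757151.

757151


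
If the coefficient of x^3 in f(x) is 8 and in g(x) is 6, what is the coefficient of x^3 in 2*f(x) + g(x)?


Scalar multiplication scales coefficients: 2 * 8 = 16.
Then add the g coefficient: 16 + 6
= 22

22


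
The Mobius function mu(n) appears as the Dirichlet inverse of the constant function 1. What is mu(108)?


108 has a squared prime factor, so mu(108) = 0.
Factorization reveals a repeated prime.

0


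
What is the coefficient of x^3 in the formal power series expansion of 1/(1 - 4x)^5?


The general identity 1/(1 - c x)^r = sum_{k>=0} c^k C(k + r - 1, r - 1) x^k follows by substituting y = c x into 1/(1 - y)^r = sum_{k>=0} C(k + r - 1, r - 1) y^k.
For c = 4, r = 5, k = 3:
4^3 * C(7, 4) = 64 * 35 = 2240.

2240


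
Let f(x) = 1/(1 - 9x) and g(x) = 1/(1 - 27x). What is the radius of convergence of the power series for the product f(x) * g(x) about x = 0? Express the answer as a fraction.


The radius of 1/(1 - 9x) is 1/9 (nearest singularity at x = 1/9), and the radius of 1/(1 - 27x) is 1/27.
The product f(x)*g(x) = 1/((1 - 9x)(1 - 27x)) has singularities at both 1/9 and 1/27, so its radius of convergence is the distance to the nearest one:
min(1/9, 1/27) = 1/27.

1/27


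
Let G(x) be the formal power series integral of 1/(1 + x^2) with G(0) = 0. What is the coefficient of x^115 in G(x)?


1/(1 + x^2) = sum_{j>=0} (-1)^j x^(2j). Integrating termwise with G(0) = 0:
G(x) = sum_{j>=0} (-1)^j x^(2j+1) / (2j+1) = arctan(x).
Only odd powers are nonzero. For x^115 write 115 = 2*57 + 1, giving
(-1)^57 / 115 = -1/115 = -1/115.

-1/115


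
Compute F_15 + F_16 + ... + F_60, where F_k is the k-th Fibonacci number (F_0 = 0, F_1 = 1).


Use the identity sum_{k=0}^{N} F_k = F_{N+2} - 1 (which follows from F_{k+2} - F_{k+1} = F_k). Then
sum_{k=15}^{60} F_k = (F_{62} - 1) - (F_{16} - 1) = F_{62} - F_{16}.
Computing: F_{62} = 4052739537881, F_{16} = 987, so
Sum = 4052739537881 - 987 = 4052739536894.

4052739536894


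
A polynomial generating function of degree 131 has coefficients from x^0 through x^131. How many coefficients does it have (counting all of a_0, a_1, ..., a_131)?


A polynomial of degree 131 takes the form a_0 + a_1 x + ... + a_131 x^131.
The number of coefficients is 131 + 1 = 132.

132


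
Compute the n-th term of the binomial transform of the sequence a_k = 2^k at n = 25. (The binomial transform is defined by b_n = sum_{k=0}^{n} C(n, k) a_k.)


With a_k = 2^k, b_n = sum_{k=0}^{n} C(n, k) 2^k = (1 + 2)^n by the binomial theorem.
For n = 25: (1 + 2)^25 = 3^25 = 847288609443.

847288609443


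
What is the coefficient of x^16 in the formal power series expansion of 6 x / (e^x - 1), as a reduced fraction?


The exponential generating function for Bernoulli numbers is
x / (e^x - 1) = sum_{k>=0} B_k x^k / k!.
So the coefficient of x^16 in 6 x / (e^x - 1) is 6 B_16 / 16!.
Computing: B_16 = -3617/510, 16! = 20922789888000, giving
6 * -3617/510 / 20922789888000 = -3617/1778437140480000.

-3617/1778437140480000


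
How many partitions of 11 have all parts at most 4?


Using the generating function (1-x)^(-1)(1-x^2)^(-1)...(1-x^4)^(-1),
the coefficient of x^11 counts these restricted partitions.
Result = 27

27


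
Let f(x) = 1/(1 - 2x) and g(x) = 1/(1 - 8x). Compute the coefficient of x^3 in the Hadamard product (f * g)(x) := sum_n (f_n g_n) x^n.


f has coefficients f_k = 2^k and g has coefficients g_k = 8^k, so the Hadamard product has coefficient (f*g)_k = 2^k * 8^k = 16^k.
For k = 3: 16^3 = 4096.

4096


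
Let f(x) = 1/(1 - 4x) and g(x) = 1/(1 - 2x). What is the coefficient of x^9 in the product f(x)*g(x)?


The coefficient of x^n in f*g is the Cauchy product: sum_{k=0}^{n} a^k * b^(n-k).
With a=4, b=2, n=9:
sum_{k=0}^{9} 4^k * 2^(9-k)
= 523776

523776


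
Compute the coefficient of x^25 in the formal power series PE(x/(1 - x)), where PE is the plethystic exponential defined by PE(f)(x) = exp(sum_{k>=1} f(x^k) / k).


For f(x) = x/(1 - x) we have
sum_{k>=1} f(x^k) / k = sum_{k>=1} (1/k) * x^k / (1 - x^k) = sum_{k, m >= 1} x^(k m) / k,
which after exponentiating simplifies to
PE(x/(1 - x)) = prod_{k>=1} 1 / (1 - x^k).
This is the generating function for the partition function p(n), so the coefficient of x^25 is p(25).
Computing p(25) by dynamic programming over parts 1, 2, ..., 25: p(25) = 1958.

1958


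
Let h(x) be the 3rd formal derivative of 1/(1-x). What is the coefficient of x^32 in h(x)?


Differentiating 3 times: d^3/dx^3 [1/(1-x)] = 3!/(1-x)^4.
The expansion 1/(1-x)^4 = sum_{k>=0} C(k+3, 3) x^k, so the coefficient of x^n in 3!/(1-x)^4 is 3! * C(n+3, 3).
For n = 32: 6 * C(35, 3) = 6 * 6545 = 39270

39270


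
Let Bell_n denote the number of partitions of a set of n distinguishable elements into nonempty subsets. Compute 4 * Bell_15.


Bell_15 can be computed from the Bell triangle or from Dobinski's identity Bell_n = (1/e) * sum_{k>=0} k^n / k!.
Computing Bell_15 = 1382958545.
Then 4 * 1382958545 = 5531834180.

5531834180


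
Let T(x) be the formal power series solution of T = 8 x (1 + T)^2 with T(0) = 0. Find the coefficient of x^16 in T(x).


Apply the Lagrange inversion formula: if T = 8 x * phi(T) with phi(t) = (1 + t)^2, then [x^n] T = 8^n * (1/n) [t^(n-1)] phi(t)^n = 8^n * (1/n) [t^(n-1)] (1 + t)^(2n) = 8^n * (1/n) C(2n, n-1).
Using the identity C(2n, n-1) = C(2n, n) * n / (n+1), the unscaled factor equals C(2n, n) / (n+1) = C_n, the n-th Catalan number.
For n = 16: C_16 = C(32, 16) / 17 = 601080390/17 = 35357670.
With the 8^16 = 281474976710656 factor, the coefficient is 281474976710656 * 35357670 = 9952299339793060331520.

9952299339793060331520


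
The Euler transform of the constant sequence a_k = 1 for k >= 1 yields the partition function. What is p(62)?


The Euler transform converts the sequence a_k = 1 into the number of integer partitions.
Using the recurrence or dynamic programming:
p(62) = 1300156

1300156


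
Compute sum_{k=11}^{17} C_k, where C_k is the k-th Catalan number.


C_11 through C_17: 58786, 208012, 742900, 2674440, 9694845, 35357670, 129644790
Sum = 58786 + 208012 + 742900 + 2674440 + 9694845 + 35357670 + 129644790
= 178381443

178381443


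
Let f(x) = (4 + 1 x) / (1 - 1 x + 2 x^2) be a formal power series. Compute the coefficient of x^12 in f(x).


Write f(x) = sum_{k>=0} a_k x^k. Multiplying both sides by 1 - 1 x + 2 x^2 gives
(1 - 1 x + 2 x^2) sum_{k>=0} a_k x^k = 4 + 1 x.
Matching coefficients:
 x^0: a_0 = 4
 x^1: a_1 - 1 a_0 = 1  =>  a_1 = 1*4 + 1 = 5
 x^k (k >= 2): a_k = 1 a_{k-1} - 2 a_{k-2}.
Iterating: a_2 = -3, a_3 = -13, a_4 = -7, a_5 = 19, a_6 = 33, a_7 = -5, a_8 = -71, a_9 = -61, a_10 = 81, a_11 = 203, a_12 = 41.
So the coefficient of x^12 is 41.

41


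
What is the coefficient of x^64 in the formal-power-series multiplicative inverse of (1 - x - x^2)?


Let the inverse be f(x) = sum_{k>=0} a_k x^k. From f(x) * (1 - x - x^2) = 1 and matching coefficients:
 x^0: a_0 = 1.
 x^1: a_1 - a_0 = 0, so a_1 = 1.
 x^k (k >= 2): a_k - a_{k-1} - a_{k-2} = 0, i.e. a_k = a_{k-1} + a_{k-2}.
This is the Fibonacci-type recurrence shifted so that a_0 = a_1 = 1.
Iterating: a_0=1, a_1=1, a_2=2, a_3=3, a_4=5, a_5=8, a_6=13, a_7=21, a_8=34, a_9=55, ...
a_64 = 17167680177565.

17167680177565


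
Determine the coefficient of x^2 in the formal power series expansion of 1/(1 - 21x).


The geometric series identity gives 1/(1 - c x) = sum_{k>=0} c^k x^k, so the coefficient of x^k is c^k.
Here c = 21 and k = 2.
Computing: 21^2 = 441

441


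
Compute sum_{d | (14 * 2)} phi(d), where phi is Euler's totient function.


First, 14 * 2 = 28. One classical identity is sum_{d | n} phi(d) = n (each k in [1, n] has a unique gcd with n, and among the k's with gcd(k, n) = n/d there are phi(d) of them). So the sum equals 28. We also verify directly:
Divisors of 28: 1, 2, 4, 7, 14, 28.
phi values: 1, 1, 2, 6, 6, 12.
Sum = 28.

28


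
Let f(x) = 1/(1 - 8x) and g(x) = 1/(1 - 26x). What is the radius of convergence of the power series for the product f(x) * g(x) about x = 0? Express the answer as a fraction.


The radius of 1/(1 - 8x) is 1/8 (nearest singularity at x = 1/8), and the radius of 1/(1 - 26x) is 1/26.
The product f(x)*g(x) = 1/((1 - 8x)(1 - 26x)) has singularities at both 1/8 and 1/26, so its radius of convergence is the distance to the nearest one:
min(1/8, 1/26) = 1/26.

1/26


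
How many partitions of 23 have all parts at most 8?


Using the generating function (1-x)^(-1)(1-x^2)^(-1)...(1-x^8)^(-1),
the coefficient of x^23 counts these restricted partitions.
Result = 764

764


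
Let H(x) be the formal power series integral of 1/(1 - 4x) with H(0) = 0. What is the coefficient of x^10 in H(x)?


1/(1 - 4x) = sum_{k>=0} 4^k x^k. Integrating termwise with H(0) = 0:
H(x) = sum_{k>=0} 4^k x^(k+1) / (k+1) = sum_{m>=1} 4^(m-1) x^m / m.
For m = 10: 4^9/10 = 262144/10 = 131072/5.

131072/5
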